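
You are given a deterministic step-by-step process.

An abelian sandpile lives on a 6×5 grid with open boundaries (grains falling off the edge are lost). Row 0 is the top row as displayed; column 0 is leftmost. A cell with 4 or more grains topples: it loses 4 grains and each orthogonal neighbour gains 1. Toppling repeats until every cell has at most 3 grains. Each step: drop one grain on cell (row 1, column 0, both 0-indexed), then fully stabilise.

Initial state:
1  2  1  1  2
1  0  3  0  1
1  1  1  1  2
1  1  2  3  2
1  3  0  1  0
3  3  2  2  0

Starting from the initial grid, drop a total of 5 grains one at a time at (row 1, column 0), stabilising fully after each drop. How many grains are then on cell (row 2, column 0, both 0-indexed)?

k=0  1  2  1  1  2
1  0  3  0  1
1  1  1  1  2
1  1  2  3  2
1  3  0  1  0
3  3  2  2  0
k=1  1  2  1  1  2
2  0  3  0  1
1  1  1  1  2
1  1  2  3  2
1  3  0  1  0
3  3  2  2  0
k=2  1  2  1  1  2
3  0  3  0  1
1  1  1  1  2
1  1  2  3  2
1  3  0  1  0
3  3  2  2  0
k=3  2  2  1  1  2
0  1  3  0  1
2  1  1  1  2
1  1  2  3  2
1  3  0  1  0
3  3  2  2  0
k=4  2  2  1  1  2
1  1  3  0  1
2  1  1  1  2
1  1  2  3  2
1  3  0  1  0
3  3  2  2  0
k=5  2  2  1  1  2
2  1  3  0  1
2  1  1  1  2
1  1  2  3  2
1  3  0  1  0
3  3  2  2  0

2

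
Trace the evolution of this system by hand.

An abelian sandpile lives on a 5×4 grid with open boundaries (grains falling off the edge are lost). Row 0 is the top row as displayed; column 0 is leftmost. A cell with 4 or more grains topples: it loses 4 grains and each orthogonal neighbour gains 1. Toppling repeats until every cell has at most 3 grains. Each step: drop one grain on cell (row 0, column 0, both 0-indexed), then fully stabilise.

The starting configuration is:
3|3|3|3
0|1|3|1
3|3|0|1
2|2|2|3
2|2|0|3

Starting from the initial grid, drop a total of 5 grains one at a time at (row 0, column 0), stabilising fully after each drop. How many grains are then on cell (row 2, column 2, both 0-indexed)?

step 0: 3|3|3|3
0|1|3|1
3|3|0|1
2|2|2|3
2|2|0|3
step 1: 1|1|2|0
1|3|0|3
3|3|1|1
2|2|2|3
2|2|0|3
step 2: 2|1|2|0
1|3|0|3
3|3|1|1
2|2|2|3
2|2|0|3
step 3: 3|1|2|0
1|3|0|3
3|3|1|1
2|2|2|3
2|2|0|3
step 4: 0|2|2|0
2|3|0|3
3|3|1|1
2|2|2|3
2|2|0|3
step 5: 1|2|2|0
2|3|0|3
3|3|1|1
2|2|2|3
2|2|0|3

1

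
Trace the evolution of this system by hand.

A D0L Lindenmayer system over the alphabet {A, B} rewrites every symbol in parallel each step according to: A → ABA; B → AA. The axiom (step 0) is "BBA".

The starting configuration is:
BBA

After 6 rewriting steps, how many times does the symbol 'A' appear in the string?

t=0: BBA
t=1: AAAAABA
t=2: ABAABAABAABAABAAAABA
t=3: ABAAAABAABAAAABAABAAAABAABAAAABAABAAAABAABAABAABAAAABA
t=4: ABAAAABAABAABAABAAAABAABAAAABAABAABAABAAAABAABAAAABAABAABA…AAAABAABAABAABAAAABAABAAAABAABAAAABAABAAAABAABAABAABAAAABA  (len 148)
t=5: ABAAAABAABAABAABAAAABAABAAAABAABAAAABAABAAAABAABAABAABAAAA…AAAABAABAABAABAAAABAABAAAABAABAAAABAABAAAABAABAABAABAAAABA  (len 404)
t=6: ABAAAABAABAABAABAAAABAABAAAABAABAAAABAABAAAABAABAABAABAAAA…AAAABAABAABAABAAAABAABAAAABAABAAAABAABAAAABAABAABAABAAAABA  (len 1104)

808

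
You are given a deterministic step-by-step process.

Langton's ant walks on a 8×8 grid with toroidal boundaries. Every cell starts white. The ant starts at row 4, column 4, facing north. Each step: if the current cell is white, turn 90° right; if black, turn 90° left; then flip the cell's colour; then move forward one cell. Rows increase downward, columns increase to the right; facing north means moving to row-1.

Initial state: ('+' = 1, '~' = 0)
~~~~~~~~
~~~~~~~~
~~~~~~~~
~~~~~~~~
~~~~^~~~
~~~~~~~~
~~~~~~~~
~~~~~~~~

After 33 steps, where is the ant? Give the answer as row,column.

6,3

0) ~~~~~~~~
~~~~~~~~
~~~~~~~~
~~~~~~~~
~~~~^~~~
~~~~~~~~
~~~~~~~~
~~~~~~~~
1) ~~~~~~~~
~~~~~~~~
~~~~~~~~
~~~~~~~~
~~~~+>~~
~~~~~~~~
~~~~~~~~
~~~~~~~~
2) ~~~~~~~~
~~~~~~~~
~~~~~~~~
~~~~~~~~
~~~~++~~
~~~~~v~~
~~~~~~~~
~~~~~~~~
3) ~~~~~~~~
~~~~~~~~
~~~~~~~~
~~~~~~~~
~~~~++~~
~~~~<+~~
~~~~~~~~
~~~~~~~~
4) ~~~~~~~~
~~~~~~~~
~~~~~~~~
~~~~~~~~
~~~~^+~~
~~~~++~~
~~~~~~~~
~~~~~~~~
5) ~~~~~~~~
~~~~~~~~
~~~~~~~~
~~~~~~~~
~~~<~+~~
~~~~++~~
~~~~~~~~
~~~~~~~~
6) ~~~~~~~~
~~~~~~~~
~~~~~~~~
~~~^~~~~
~~~+~+~~
~~~~++~~
~~~~~~~~
~~~~~~~~
7) ~~~~~~~~
~~~~~~~~
~~~~~~~~
~~~+>~~~
~~~+~+~~
~~~~++~~
~~~~~~~~
~~~~~~~~
8) ~~~~~~~~
~~~~~~~~
~~~~~~~~
~~~++~~~
~~~+v+~~
~~~~++~~
~~~~~~~~
~~~~~~~~
9) ~~~~~~~~
~~~~~~~~
~~~~~~~~
~~~++~~~
~~~<++~~
~~~~++~~
~~~~~~~~
~~~~~~~~
10) ~~~~~~~~
~~~~~~~~
~~~~~~~~
~~~++~~~
~~~~++~~
~~~v++~~
~~~~~~~~
~~~~~~~~
11) ~~~~~~~~
~~~~~~~~
~~~~~~~~
~~~++~~~
~~~~++~~
~~<+++~~
~~~~~~~~
~~~~~~~~
12) ~~~~~~~~
~~~~~~~~
~~~~~~~~
~~~++~~~
~~^~++~~
~~++++~~
~~~~~~~~
~~~~~~~~
13) ~~~~~~~~
~~~~~~~~
~~~~~~~~
~~~++~~~
~~+>++~~
~~++++~~
~~~~~~~~
~~~~~~~~
14) ~~~~~~~~
~~~~~~~~
~~~~~~~~
~~~++~~~
~~++++~~
~~+v++~~
~~~~~~~~
~~~~~~~~
15) ~~~~~~~~
~~~~~~~~
~~~~~~~~
~~~++~~~
~~++++~~
~~+~>+~~
~~~~~~~~
~~~~~~~~
16) ~~~~~~~~
~~~~~~~~
~~~~~~~~
~~~++~~~
~~++^+~~
~~+~~+~~
~~~~~~~~
~~~~~~~~
17) ~~~~~~~~
~~~~~~~~
~~~~~~~~
~~~++~~~
~~+<~+~~
~~+~~+~~
~~~~~~~~
~~~~~~~~
18) ~~~~~~~~
~~~~~~~~
~~~~~~~~
~~~++~~~
~~+~~+~~
~~+v~+~~
~~~~~~~~
~~~~~~~~
19) ~~~~~~~~
~~~~~~~~
~~~~~~~~
~~~++~~~
~~+~~+~~
~~<+~+~~
~~~~~~~~
~~~~~~~~
20) ~~~~~~~~
~~~~~~~~
~~~~~~~~
~~~++~~~
~~+~~+~~
~~~+~+~~
~~v~~~~~
~~~~~~~~
21) ~~~~~~~~
~~~~~~~~
~~~~~~~~
~~~++~~~
~~+~~+~~
~~~+~+~~
~<+~~~~~
~~~~~~~~
22) ~~~~~~~~
~~~~~~~~
~~~~~~~~
~~~++~~~
~~+~~+~~
~^~+~+~~
~++~~~~~
~~~~~~~~
23) ~~~~~~~~
~~~~~~~~
~~~~~~~~
~~~++~~~
~~+~~+~~
~+>+~+~~
~++~~~~~
~~~~~~~~
24) ~~~~~~~~
~~~~~~~~
~~~~~~~~
~~~++~~~
~~+~~+~~
~+++~+~~
~+v~~~~~
~~~~~~~~
25) ~~~~~~~~
~~~~~~~~
~~~~~~~~
~~~++~~~
~~+~~+~~
~+++~+~~
~+~>~~~~
~~~~~~~~
26) ~~~~~~~~
~~~~~~~~
~~~~~~~~
~~~++~~~
~~+~~+~~
~+++~+~~
~+~+~~~~
~~~v~~~~
27) ~~~~~~~~
~~~~~~~~
~~~~~~~~
~~~++~~~
~~+~~+~~
~+++~+~~
~+~+~~~~
~~<+~~~~
28) ~~~~~~~~
~~~~~~~~
~~~~~~~~
~~~++~~~
~~+~~+~~
~+++~+~~
~+^+~~~~
~~++~~~~
29) ~~~~~~~~
~~~~~~~~
~~~~~~~~
~~~++~~~
~~+~~+~~
~+++~+~~
~++>~~~~
~~++~~~~
30) ~~~~~~~~
~~~~~~~~
~~~~~~~~
~~~++~~~
~~+~~+~~
~++^~+~~
~++~~~~~
~~++~~~~
31) ~~~~~~~~
~~~~~~~~
~~~~~~~~
~~~++~~~
~~+~~+~~
~+<~~+~~
~++~~~~~
~~++~~~~
32) ~~~~~~~~
~~~~~~~~
~~~~~~~~
~~~++~~~
~~+~~+~~
~+~~~+~~
~+v~~~~~
~~++~~~~
33) ~~~~~~~~
~~~~~~~~
~~~~~~~~
~~~++~~~
~~+~~+~~
~+~~~+~~
~+~>~~~~
~~++~~~~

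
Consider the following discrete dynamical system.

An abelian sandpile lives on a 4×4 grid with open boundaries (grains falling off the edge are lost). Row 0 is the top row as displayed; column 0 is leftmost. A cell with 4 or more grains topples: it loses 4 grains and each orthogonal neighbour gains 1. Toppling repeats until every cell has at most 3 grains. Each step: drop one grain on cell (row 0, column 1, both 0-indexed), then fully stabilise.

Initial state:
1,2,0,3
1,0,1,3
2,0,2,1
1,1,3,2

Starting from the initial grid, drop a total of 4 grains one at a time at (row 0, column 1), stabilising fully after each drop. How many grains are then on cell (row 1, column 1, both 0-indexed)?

gen 0: 1,2,0,3
1,0,1,3
2,0,2,1
1,1,3,2
gen 1: 1,3,0,3
1,0,1,3
2,0,2,1
1,1,3,2
gen 2: 2,0,1,3
1,1,1,3
2,0,2,1
1,1,3,2
gen 3: 2,1,1,3
1,1,1,3
2,0,2,1
1,1,3,2
gen 4: 2,2,1,3
1,1,1,3
2,0,2,1
1,1,3,2

1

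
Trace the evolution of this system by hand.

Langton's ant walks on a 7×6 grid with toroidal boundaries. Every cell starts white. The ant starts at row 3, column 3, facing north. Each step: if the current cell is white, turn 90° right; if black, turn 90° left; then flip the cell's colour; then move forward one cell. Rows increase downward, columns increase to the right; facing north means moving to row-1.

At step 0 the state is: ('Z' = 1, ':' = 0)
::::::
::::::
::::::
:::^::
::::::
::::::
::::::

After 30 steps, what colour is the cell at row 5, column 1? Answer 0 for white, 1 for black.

t=0: ::::::
::::::
::::::
:::^::
::::::
::::::
::::::
t=1: ::::::
::::::
::::::
:::Z>:
::::::
::::::
::::::
t=2: ::::::
::::::
::::::
:::ZZ:
::::v:
::::::
::::::
t=3: ::::::
::::::
::::::
:::ZZ:
:::<Z:
::::::
::::::
t=4: ::::::
::::::
::::::
:::^Z:
:::ZZ:
::::::
::::::
t=5: ::::::
::::::
::::::
::<:Z:
:::ZZ:
::::::
::::::
t=6: ::::::
::::::
::^:::
::Z:Z:
:::ZZ:
::::::
::::::
t=7: ::::::
::::::
::Z>::
::Z:Z:
:::ZZ:
::::::
::::::
t=8: ::::::
::::::
::ZZ::
::ZvZ:
:::ZZ:
::::::
::::::
t=9: ::::::
::::::
::ZZ::
::<ZZ:
:::ZZ:
::::::
::::::
t=10: ::::::
::::::
::ZZ::
:::ZZ:
::vZZ:
::::::
::::::
t=11: ::::::
::::::
::ZZ::
:::ZZ:
:<ZZZ:
::::::
::::::
t=12: ::::::
::::::
::ZZ::
:^:ZZ:
:ZZZZ:
::::::
::::::
t=13: ::::::
::::::
::ZZ::
:Z>ZZ:
:ZZZZ:
::::::
::::::
t=14: ::::::
::::::
::ZZ::
:ZZZZ:
:ZvZZ:
::::::
::::::
t=15: ::::::
::::::
::ZZ::
:ZZZZ:
:Z:>Z:
::::::
::::::
t=16: ::::::
::::::
::ZZ::
:ZZ^Z:
:Z::Z:
::::::
::::::
t=17: ::::::
::::::
::ZZ::
:Z<:Z:
:Z::Z:
::::::
::::::
t=18: ::::::
::::::
::ZZ::
:Z::Z:
:Zv:Z:
::::::
::::::
t=19: ::::::
::::::
::ZZ::
:Z::Z:
:<Z:Z:
::::::
::::::
t=20: ::::::
::::::
::ZZ::
:Z::Z:
::Z:Z:
:v::::
::::::
t=21: ::::::
::::::
::ZZ::
:Z::Z:
::Z:Z:
<Z::::
::::::
t=22: ::::::
::::::
::ZZ::
:Z::Z:
^:Z:Z:
ZZ::::
::::::
t=23: ::::::
::::::
::ZZ::
:Z::Z:
Z>Z:Z:
ZZ::::
::::::
t=24: ::::::
::::::
::ZZ::
:Z::Z:
ZZZ:Z:
Zv::::
::::::
t=25: ::::::
::::::
::ZZ::
:Z::Z:
ZZZ:Z:
Z:>:::
::::::
t=26: ::::::
::::::
::ZZ::
:Z::Z:
ZZZ:Z:
Z:Z:::
::v:::
t=27: ::::::
::::::
::ZZ::
:Z::Z:
ZZZ:Z:
Z:Z:::
:<Z:::
t=28: ::::::
::::::
::ZZ::
:Z::Z:
ZZZ:Z:
Z^Z:::
:ZZ:::
t=29: ::::::
::::::
::ZZ::
:Z::Z:
ZZZ:Z:
ZZ>:::
:ZZ:::
t=30: ::::::
::::::
::ZZ::
:Z::Z:
ZZ^:Z:
ZZ::::
:ZZ:::

1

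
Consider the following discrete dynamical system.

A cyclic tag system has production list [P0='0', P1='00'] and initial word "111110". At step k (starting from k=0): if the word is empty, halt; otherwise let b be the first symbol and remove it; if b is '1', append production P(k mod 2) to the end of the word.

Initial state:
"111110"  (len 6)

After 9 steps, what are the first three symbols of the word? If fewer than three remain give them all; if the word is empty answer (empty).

000

gen 0: "111110"  (len 6)
gen 1: "111100"  (len 6)
gen 2: "1110000"  (len 7)
gen 3: "1100000"  (len 7)
gen 4: "10000000"  (len 8)
gen 5: "00000000"  (len 8)
gen 6: "0000000"  (len 7)
gen 7: "000000"  (len 6)
gen 8: "00000"  (len 5)
gen 9: "0000"  (len 4)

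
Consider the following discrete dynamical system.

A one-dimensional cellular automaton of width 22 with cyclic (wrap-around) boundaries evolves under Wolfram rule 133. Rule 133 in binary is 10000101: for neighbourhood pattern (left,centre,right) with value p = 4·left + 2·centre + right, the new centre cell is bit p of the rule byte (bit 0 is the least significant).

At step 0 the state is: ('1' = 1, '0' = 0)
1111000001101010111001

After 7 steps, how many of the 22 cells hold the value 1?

9

[0] 1111000001101010111001
[1] 1110011100001010010000
[2] 0100001001101010010110
[3] 0101101000001010010000
[4] 0100001011101010010111
[5] 0101101001001010010010
[6] 0100001001001010010010
[7] 0101101001001010010010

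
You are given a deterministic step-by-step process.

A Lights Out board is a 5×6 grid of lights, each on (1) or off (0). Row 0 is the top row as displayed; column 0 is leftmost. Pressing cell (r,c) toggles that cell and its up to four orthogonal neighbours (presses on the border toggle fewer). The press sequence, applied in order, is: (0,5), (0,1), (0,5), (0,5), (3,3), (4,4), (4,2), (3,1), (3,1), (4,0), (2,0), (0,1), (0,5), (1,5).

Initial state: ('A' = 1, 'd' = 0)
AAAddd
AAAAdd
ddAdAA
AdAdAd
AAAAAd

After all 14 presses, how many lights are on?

gen 0: AAAddd
AAAAdd
ddAdAA
AdAdAd
AAAAAd
gen 1: AAAdAA
AAAAdA
ddAdAA
AdAdAd
AAAAAd
gen 2: ddddAA
AdAAdA
ddAdAA
AdAdAd
AAAAAd
gen 3: dddddd
AdAAdd
ddAdAA
AdAdAd
AAAAAd
gen 4: ddddAA
AdAAdA
ddAdAA
AdAdAd
AAAAAd
gen 5: ddddAA
AdAAdA
ddAAAA
AddAdd
AAAdAd
gen 6: ddddAA
AdAAdA
ddAAAA
AddAAd
AAAAdA
gen 7: ddddAA
AdAAdA
ddAAAA
AdAAAd
AddddA
gen 8: ddddAA
AdAAdA
dAAAAA
dAdAAd
AAdddA
gen 9: ddddAA
AdAAdA
ddAAAA
AdAAAd
AddddA
gen 10: ddddAA
AdAAdA
ddAAAA
ddAAAd
dAdddA
gen 11: ddddAA
ddAAdA
AAAAAA
AdAAAd
dAdddA
gen 12: AAAdAA
dAAAdA
AAAAAA
AdAAAd
dAdddA
gen 13: AAAddd
dAAAdd
AAAAAA
AdAAAd
dAdddA
gen 14: AAAddA
dAAAAA
AAAAAd
AdAAAd
dAdddA

20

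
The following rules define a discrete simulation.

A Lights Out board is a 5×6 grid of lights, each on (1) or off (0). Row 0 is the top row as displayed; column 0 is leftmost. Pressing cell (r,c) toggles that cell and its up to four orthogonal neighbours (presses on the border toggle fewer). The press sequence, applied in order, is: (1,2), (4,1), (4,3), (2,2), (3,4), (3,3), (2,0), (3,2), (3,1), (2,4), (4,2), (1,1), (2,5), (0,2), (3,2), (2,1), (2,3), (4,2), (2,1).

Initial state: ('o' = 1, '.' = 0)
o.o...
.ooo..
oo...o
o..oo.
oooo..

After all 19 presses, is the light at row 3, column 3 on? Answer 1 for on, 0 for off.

1

gen 0: o.o...
.ooo..
oo...o
o..oo.
oooo..
gen 1: o.....
......
ooo..o
o..oo.
oooo..
gen 2: o.....
......
ooo..o
oo.oo.
...o..
gen 3: o.....
......
ooo..o
oo..o.
..o.o.
gen 4: o.....
..o...
o..o.o
ooo.o.
..o.o.
gen 5: o.....
..o...
o..ooo
oooo.o
..o...
gen 6: o.....
..o...
o...oo
oo..oo
..oo..
gen 7: o.....
o.o...
.o..oo
.o..oo
..oo..
gen 8: o.....
o.o...
.oo.oo
..oooo
...o..
gen 9: o.....
o.o...
..o.oo
oo.ooo
.o.o..
gen 10: o.....
o.o.o.
..oo..
oo.o.o
.o.o..
gen 11: o.....
o.o.o.
..oo..
oooo.o
..o...
gen 12: oo....
.o..o.
.ooo..
oooo.o
..o...
gen 13: oo....
.o..oo
.ooooo
oooo..
..o...
gen 14: o.oo..
.oo.oo
.ooooo
oooo..
..o...
gen 15: o.oo..
.oo.oo
.o.ooo
o.....
......
gen 16: o.oo..
..o.oo
o.oooo
oo....
......
gen 17: o.oo..
..oooo
o....o
oo.o..
......
gen 18: o.oo..
..oooo
o....o
oooo..
.ooo..
gen 19: o.oo..
.ooooo
.oo..o
o.oo..
.ooo..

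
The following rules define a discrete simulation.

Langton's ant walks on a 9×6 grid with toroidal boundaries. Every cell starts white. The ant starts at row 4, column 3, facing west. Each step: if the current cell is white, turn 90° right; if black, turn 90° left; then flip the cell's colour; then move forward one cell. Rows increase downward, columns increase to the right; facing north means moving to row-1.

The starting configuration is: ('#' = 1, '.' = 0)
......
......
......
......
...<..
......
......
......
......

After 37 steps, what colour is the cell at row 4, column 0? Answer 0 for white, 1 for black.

step 0: ......
......
......
......
...<..
......
......
......
......
step 1: ......
......
......
...^..
...#..
......
......
......
......
step 2: ......
......
......
...#>.
...#..
......
......
......
......
step 3: ......
......
......
...##.
...#v.
......
......
......
......
step 4: ......
......
......
...##.
...<#.
......
......
......
......
step 5: ......
......
......
...##.
....#.
...v..
......
......
......
step 6: ......
......
......
...##.
....#.
..<#..
......
......
......
step 7: ......
......
......
...##.
..^.#.
..##..
......
......
......
step 8: ......
......
......
...##.
..#>#.
..##..
......
......
......
step 9: ......
......
......
...##.
..###.
..#v..
......
......
......
step 10: ......
......
......
...##.
..###.
..#.>.
......
......
......
step 11: ......
......
......
...##.
..###.
..#.#.
....v.
......
......
step 12: ......
......
......
...##.
..###.
..#.#.
...<#.
......
......
step 13: ......
......
......
...##.
..###.
..#^#.
...##.
......
......
step 14: ......
......
......
...##.
..###.
..##>.
...##.
......
......
step 15: ......
......
......
...##.
..##^.
..##..
...##.
......
......
step 16: ......
......
......
...##.
..#<..
..##..
...##.
......
......
step 17: ......
......
......
...##.
..#...
..#v..
...##.
......
......
step 18: ......
......
......
...##.
..#...
..#.>.
...##.
......
......
step 19: ......
......
......
...##.
..#...
..#.#.
...#v.
......
......
step 20: ......
......
......
...##.
..#...
..#.#.
...#.>
......
......
step 21: ......
......
......
...##.
..#...
..#.#.
...#.#
.....v
......
step 22: ......
......
......
...##.
..#...
..#.#.
...#.#
....<#
......
step 23: ......
......
......
...##.
..#...
..#.#.
...#^#
....##
......
step 24: ......
......
......
...##.
..#...
..#.#.
...##>
....##
......
step 25: ......
......
......
...##.
..#...
..#.#^
...##.
....##
......
step 26: ......
......
......
...##.
..#...
>.#.##
...##.
....##
......
step 27: ......
......
......
...##.
..#...
#.#.##
v..##.
....##
......
step 28: ......
......
......
...##.
..#...
#.#.##
#..##<
....##
......
step 29: ......
......
......
...##.
..#...
#.#.#^
#..###
....##
......
step 30: ......
......
......
...##.
..#...
#.#.<.
#..###
....##
......
step 31: ......
......
......
...##.
..#...
#.#...
#..#v#
....##
......
step 32: ......
......
......
...##.
..#...
#.#...
#..#.>
....##
......
step 33: ......
......
......
...##.
..#...
#.#..^
#..#..
....##
......
step 34: ......
......
......
...##.
..#...
>.#..#
#..#..
....##
......
step 35: ......
......
......
...##.
^.#...
..#..#
#..#..
....##
......
step 36: ......
......
......
...##.
#>#...
..#..#
#..#..
....##
......
step 37: ......
......
......
...##.
###...
.v#..#
#..#..
....##
......

1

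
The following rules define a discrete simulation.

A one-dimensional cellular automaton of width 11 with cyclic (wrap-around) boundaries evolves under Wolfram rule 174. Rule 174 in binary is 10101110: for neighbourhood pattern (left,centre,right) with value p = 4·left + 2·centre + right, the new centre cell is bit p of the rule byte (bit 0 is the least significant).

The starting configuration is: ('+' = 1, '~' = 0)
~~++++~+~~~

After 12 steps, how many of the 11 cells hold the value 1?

step 0: ~~++++~+~~~
step 1: ~++++~++~~~
step 2: ++++~++~~~~
step 3: +++~++~~~~+
step 4: ++~++~~~~++
step 5: +~++~~~~+++
step 6: ~++~~~~++++
step 7: ++~~~~++++~
step 8: +~~~~++++~+
step 9: ~~~~++++~++
step 10: ~~~++++~++~
step 11: ~~++++~++~~
step 12: ~++++~++~~~

6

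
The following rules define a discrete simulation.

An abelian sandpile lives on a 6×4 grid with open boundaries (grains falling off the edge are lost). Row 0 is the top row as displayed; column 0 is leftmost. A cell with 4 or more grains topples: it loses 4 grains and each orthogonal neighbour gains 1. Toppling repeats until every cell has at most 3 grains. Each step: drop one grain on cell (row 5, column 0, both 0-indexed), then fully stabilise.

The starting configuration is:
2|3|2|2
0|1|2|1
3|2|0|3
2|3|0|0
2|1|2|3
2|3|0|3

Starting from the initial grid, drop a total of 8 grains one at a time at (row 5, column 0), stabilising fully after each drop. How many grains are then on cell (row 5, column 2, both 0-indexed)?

0) 2|3|2|2
0|1|2|1
3|2|0|3
2|3|0|0
2|1|2|3
2|3|0|3
1) 2|3|2|2
0|1|2|1
3|2|0|3
2|3|0|0
2|1|2|3
3|3|0|3
2) 2|3|2|2
0|1|2|1
3|2|0|3
2|3|0|0
3|2|2|3
1|0|1|3
3) 2|3|2|2
0|1|2|1
3|2|0|3
2|3|0|0
3|2|2|3
2|0|1|3
4) 2|3|2|2
0|1|2|1
3|2|0|3
2|3|0|0
3|2|2|3
3|0|1|3
5) 2|3|2|2
0|1|2|1
3|2|0|3
3|3|0|0
0|3|2|3
1|1|1|3
6) 2|3|2|2
0|1|2|1
3|2|0|3
3|3|0|0
0|3|2|3
2|1|1|3
7) 2|3|2|2
0|1|2|1
3|2|0|3
3|3|0|0
0|3|2|3
3|1|1|3
8) 2|3|2|2
0|1|2|1
3|2|0|3
3|3|0|0
1|3|2|3
0|2|1|3

1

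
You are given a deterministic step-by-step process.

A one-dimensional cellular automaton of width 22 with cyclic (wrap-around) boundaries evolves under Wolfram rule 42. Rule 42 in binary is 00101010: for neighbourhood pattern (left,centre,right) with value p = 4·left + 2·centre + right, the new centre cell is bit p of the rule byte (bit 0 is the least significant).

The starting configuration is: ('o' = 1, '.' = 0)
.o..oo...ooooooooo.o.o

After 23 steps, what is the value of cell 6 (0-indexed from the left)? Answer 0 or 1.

0

gen 0: .o..oo...ooooooooo.o.o
gen 1: o..oo...oo........o.o.
gen 2: ..oo...oo........o.o.o
gen 3: .oo...oo........o.o.o.
gen 4: oo...oo........o.o.o..
gen 5: o...oo........o.o.o..o
gen 6: ...oo........o.o.o..oo
gen 7: ..oo........o.o.o..oo.
gen 8: .oo........o.o.o..oo..
gen 9: oo........o.o.o..oo...
gen 10: o........o.o.o..oo...o
gen 11: ........o.o.o..oo...oo
gen 12: .......o.o.o..oo...oo.
gen 13: ......o.o.o..oo...oo..
gen 14: .....o.o.o..oo...oo...
gen 15: ....o.o.o..oo...oo....
gen 16: ...o.o.o..oo...oo.....
gen 17: ..o.o.o..oo...oo......
gen 18: .o.o.o..oo...oo.......
gen 19: o.o.o..oo...oo........
gen 20: .o.o..oo...oo........o
gen 21: o.o..oo...oo........o.
gen 22: .o..oo...oo........o.o
gen 23: o..oo...oo........o.o.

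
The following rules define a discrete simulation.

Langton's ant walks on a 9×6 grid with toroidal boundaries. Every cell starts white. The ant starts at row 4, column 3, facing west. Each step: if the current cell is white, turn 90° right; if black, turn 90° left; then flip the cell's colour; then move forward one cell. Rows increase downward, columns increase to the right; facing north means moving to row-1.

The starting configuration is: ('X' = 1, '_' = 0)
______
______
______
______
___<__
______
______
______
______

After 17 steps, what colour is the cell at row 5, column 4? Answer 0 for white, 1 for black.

[0] ______
______
______
______
___<__
______
______
______
______
[1] ______
______
______
___^__
___X__
______
______
______
______
[2] ______
______
______
___X>_
___X__
______
______
______
______
[3] ______
______
______
___XX_
___Xv_
______
______
______
______
[4] ______
______
______
___XX_
___<X_
______
______
______
______
[5] ______
______
______
___XX_
____X_
___v__
______
______
______
[6] ______
______
______
___XX_
____X_
__<X__
______
______
______
[7] ______
______
______
___XX_
__^_X_
__XX__
______
______
______
[8] ______
______
______
___XX_
__X>X_
__XX__
______
______
______
[9] ______
______
______
___XX_
__XXX_
__Xv__
______
______
______
[10] ______
______
______
___XX_
__XXX_
__X_>_
______
______
______
[11] ______
______
______
___XX_
__XXX_
__X_X_
____v_
______
______
[12] ______
______
______
___XX_
__XXX_
__X_X_
___<X_
______
______
[13] ______
______
______
___XX_
__XXX_
__X^X_
___XX_
______
______
[14] ______
______
______
___XX_
__XXX_
__XX>_
___XX_
______
______
[15] ______
______
______
___XX_
__XX^_
__XX__
___XX_
______
______
[16] ______
______
______
___XX_
__X<__
__XX__
___XX_
______
______
[17] ______
______
______
___XX_
__X___
__Xv__
___XX_
______
______

0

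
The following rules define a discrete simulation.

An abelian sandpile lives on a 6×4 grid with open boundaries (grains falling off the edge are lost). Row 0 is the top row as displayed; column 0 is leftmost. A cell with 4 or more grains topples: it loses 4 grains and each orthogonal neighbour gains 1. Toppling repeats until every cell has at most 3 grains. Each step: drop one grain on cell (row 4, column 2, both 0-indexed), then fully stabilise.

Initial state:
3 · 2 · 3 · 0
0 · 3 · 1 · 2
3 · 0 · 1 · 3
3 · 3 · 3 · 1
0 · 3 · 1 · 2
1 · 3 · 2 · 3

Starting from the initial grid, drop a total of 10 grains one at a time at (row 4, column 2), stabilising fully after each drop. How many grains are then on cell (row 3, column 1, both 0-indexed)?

k=0  3 · 2 · 3 · 0
0 · 3 · 1 · 2
3 · 0 · 1 · 3
3 · 3 · 3 · 1
0 · 3 · 1 · 2
1 · 3 · 2 · 3
k=1  3 · 2 · 3 · 0
0 · 3 · 1 · 2
3 · 0 · 1 · 3
3 · 3 · 3 · 1
0 · 3 · 2 · 2
1 · 3 · 2 · 3
k=2  3 · 2 · 3 · 0
0 · 3 · 1 · 2
3 · 0 · 1 · 3
3 · 3 · 3 · 1
0 · 3 · 3 · 2
1 · 3 · 2 · 3
k=3  3 · 2 · 3 · 0
1 · 3 · 1 · 2
0 · 2 · 2 · 3
1 · 2 · 2 · 3
2 · 3 · 0 · 1
2 · 1 · 2 · 1
k=4  3 · 2 · 3 · 0
1 · 3 · 1 · 2
0 · 2 · 2 · 3
1 · 2 · 2 · 3
2 · 3 · 1 · 1
2 · 1 · 2 · 1
k=5  3 · 2 · 3 · 0
1 · 3 · 1 · 2
0 · 2 · 2 · 3
1 · 2 · 2 · 3
2 · 3 · 2 · 1
2 · 1 · 2 · 1
k=6  3 · 2 · 3 · 0
1 · 3 · 1 · 2
0 · 2 · 2 · 3
1 · 2 · 2 · 3
2 · 3 · 3 · 1
2 · 1 · 2 · 1
k=7  3 · 2 · 3 · 0
1 · 3 · 1 · 2
0 · 2 · 2 · 3
1 · 3 · 3 · 3
3 · 0 · 1 · 2
2 · 2 · 3 · 1
k=8  3 · 2 · 3 · 0
1 · 3 · 1 · 2
0 · 2 · 2 · 3
1 · 3 · 3 · 3
3 · 0 · 2 · 2
2 · 2 · 3 · 1
k=9  3 · 2 · 3 · 0
1 · 3 · 1 · 2
0 · 2 · 2 · 3
1 · 3 · 3 · 3
3 · 0 · 3 · 2
2 · 2 · 3 · 1
k=10  3 · 3 · 3 · 0
2 · 0 · 3 · 3
1 · 1 · 1 · 1
2 · 1 · 3 · 2
3 · 2 · 3 · 0
2 · 3 · 0 · 3

1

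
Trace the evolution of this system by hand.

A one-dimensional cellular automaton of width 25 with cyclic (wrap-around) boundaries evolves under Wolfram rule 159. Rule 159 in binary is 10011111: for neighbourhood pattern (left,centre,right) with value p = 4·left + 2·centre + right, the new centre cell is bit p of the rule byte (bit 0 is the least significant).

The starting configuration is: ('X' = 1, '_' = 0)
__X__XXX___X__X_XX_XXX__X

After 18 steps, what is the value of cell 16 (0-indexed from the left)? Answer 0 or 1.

0

k=0  __X__XXX___X__X_XX_XXX__X
k=1  XXXXXXX_XXXXXXX_X__XX_XXX
k=2  XXXXXX__XXXXXX__XXXX__XXX
k=3  XXXXX_XXXXXXX_XXXXX_XXXXX
k=4  XXXX__XXXXXX__XXXX__XXXXX
k=5  XXX_XXXXXXX_XXXXX_XXXXXXX
k=6  XX__XXXXXX__XXXX__XXXXXXX
k=7  X_XXXXXXX_XXXXX_XXXXXXXXX
k=8  __XXXXXX__XXXX__XXXXXXXXX
k=9  XXXXXXX_XXXXX_XXXXXXXXXX_
k=10  XXXXXX__XXXX__XXXXXXXXX__
k=11  XXXXX_XXXXX_XXXXXXXXXX_XX
k=12  XXXX__XXXX__XXXXXXXXX__XX
k=13  XXX_XXXXX_XXXXXXXXXX_XXXX
k=14  XX__XXXX__XXXXXXXXX__XXXX
k=15  X_XXXXX_XXXXXXXXXX_XXXXXX
k=16  __XXXX__XXXXXXXXX__XXXXXX
k=17  XXXXX_XXXXXXXXXX_XXXXXXX_
k=18  XXXX__XXXXXXXXX__XXXXXX__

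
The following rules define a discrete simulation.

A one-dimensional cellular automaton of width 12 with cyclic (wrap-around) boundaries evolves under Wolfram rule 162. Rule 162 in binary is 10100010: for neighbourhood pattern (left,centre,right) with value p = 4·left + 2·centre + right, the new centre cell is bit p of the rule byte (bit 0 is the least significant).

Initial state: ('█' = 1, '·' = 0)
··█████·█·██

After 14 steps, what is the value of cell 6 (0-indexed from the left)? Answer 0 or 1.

step 0: ··█████·█·██
step 1: ·█·███·█·█··
step 2: █·█·█·█·█···
step 3: ·█·█·█·█···█
step 4: █·█·█·█···█·
step 5: ·█·█·█···█·█
step 6: █·█·█···█·█·
step 7: ·█·█···█·█·█
step 8: █·█···█·█·█·
step 9: ·█···█·█·█·█
step 10: █···█·█·█·█·
step 11: ···█·█·█·█·█
step 12: ··█·█·█·█·█·
step 13: ·█·█·█·█·█··
step 14: █·█·█·█·█···

1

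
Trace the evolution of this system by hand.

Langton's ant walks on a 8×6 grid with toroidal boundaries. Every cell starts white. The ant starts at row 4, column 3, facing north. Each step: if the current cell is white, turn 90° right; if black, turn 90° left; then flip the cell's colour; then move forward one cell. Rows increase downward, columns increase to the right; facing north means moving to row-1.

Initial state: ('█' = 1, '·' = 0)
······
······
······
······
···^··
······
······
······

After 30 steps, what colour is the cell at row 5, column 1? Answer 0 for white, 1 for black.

1

step 0: ······
······
······
······
···^··
······
······
······
step 1: ······
······
······
······
···█>·
······
······
······
step 2: ······
······
······
······
···██·
····v·
······
······
step 3: ······
······
······
······
···██·
···<█·
······
······
step 4: ······
······
······
······
···^█·
···██·
······
······
step 5: ······
······
······
······
··<·█·
···██·
······
······
step 6: ······
······
······
··^···
··█·█·
···██·
······
······
step 7: ······
······
······
··█>··
··█·█·
···██·
······
······
step 8: ······
······
······
··██··
··█v█·
···██·
······
······
step 9: ······
······
······
··██··
··<██·
···██·
······
······
step 10: ······
······
······
··██··
···██·
··v██·
······
······
step 11: ······
······
······
··██··
···██·
·<███·
······
······
step 12: ······
······
······
··██··
·^·██·
·████·
······
······
step 13: ······
······
······
··██··
·█>██·
·████·
······
······
step 14: ······
······
······
··██··
·████·
·█v██·
······
······
step 15: ······
······
······
··██··
·████·
·█·>█·
······
······
step 16: ······
······
······
··██··
·██^█·
·█··█·
······
······
step 17: ······
······
······
··██··
·█<·█·
·█··█·
······
······
step 18: ······
······
······
··██··
·█··█·
·█v·█·
······
······
step 19: ······
······
······
··██··
·█··█·
·<█·█·
······
······
step 20: ······
······
······
··██··
·█··█·
··█·█·
·v····
······
step 21: ······
······
······
··██··
·█··█·
··█·█·
<█····
······
step 22: ······
······
······
··██··
·█··█·
^·█·█·
██····
······
step 23: ······
······
······
··██··
·█··█·
█>█·█·
██····
······
step 24: ······
······
······
··██··
·█··█·
███·█·
█v····
······
step 25: ······
······
······
··██··
·█··█·
███·█·
█·>···
······
step 26: ······
······
······
··██··
·█··█·
███·█·
█·█···
··v···
step 27: ······
······
······
··██··
·█··█·
███·█·
█·█···
·<█···
step 28: ······
······
······
··██··
·█··█·
███·█·
█^█···
·██···
step 29: ······
······
······
··██··
·█··█·
███·█·
██>···
·██···
step 30: ······
······
······
··██··
·█··█·
██^·█·
██····
·██···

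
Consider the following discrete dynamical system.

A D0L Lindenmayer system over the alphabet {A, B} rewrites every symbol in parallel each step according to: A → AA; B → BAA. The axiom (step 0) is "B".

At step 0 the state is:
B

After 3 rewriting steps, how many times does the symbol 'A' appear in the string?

gen 0: B
gen 1: BAA
gen 2: BAAAAAA
gen 3: BAAAAAAAAAAAAAA

14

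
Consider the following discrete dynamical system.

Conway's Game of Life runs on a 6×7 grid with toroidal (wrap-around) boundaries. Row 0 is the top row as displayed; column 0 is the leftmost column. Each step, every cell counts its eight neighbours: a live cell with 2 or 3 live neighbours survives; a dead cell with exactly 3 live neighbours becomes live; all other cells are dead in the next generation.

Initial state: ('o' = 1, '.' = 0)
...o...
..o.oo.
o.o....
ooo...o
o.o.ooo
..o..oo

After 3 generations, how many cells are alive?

12

[0] ...o...
..o.oo.
o.o....
ooo...o
o.o.ooo
..o..oo
[1] ..oo..o
.oo.o..
o.o..o.
..o....
..o.o..
ooo....
[2] .......
o...ooo
..o....
..o....
..o....
o......
[3] o....o.
.....oo
.o.o.oo
.ooo...
.o.....
.......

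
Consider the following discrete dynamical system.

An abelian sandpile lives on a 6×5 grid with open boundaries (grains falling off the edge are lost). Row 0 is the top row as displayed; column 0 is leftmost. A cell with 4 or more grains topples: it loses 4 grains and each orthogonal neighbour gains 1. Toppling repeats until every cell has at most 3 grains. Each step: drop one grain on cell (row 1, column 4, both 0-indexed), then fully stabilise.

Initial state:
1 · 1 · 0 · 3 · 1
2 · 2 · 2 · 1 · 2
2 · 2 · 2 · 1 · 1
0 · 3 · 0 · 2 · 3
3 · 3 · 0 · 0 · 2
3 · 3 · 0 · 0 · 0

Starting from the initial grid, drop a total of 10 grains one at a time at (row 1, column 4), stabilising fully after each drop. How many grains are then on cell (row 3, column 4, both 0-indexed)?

t=0: 1 · 1 · 0 · 3 · 1
2 · 2 · 2 · 1 · 2
2 · 2 · 2 · 1 · 1
0 · 3 · 0 · 2 · 3
3 · 3 · 0 · 0 · 2
3 · 3 · 0 · 0 · 0
t=1: 1 · 1 · 0 · 3 · 1
2 · 2 · 2 · 1 · 3
2 · 2 · 2 · 1 · 1
0 · 3 · 0 · 2 · 3
3 · 3 · 0 · 0 · 2
3 · 3 · 0 · 0 · 0
t=2: 1 · 1 · 0 · 3 · 2
2 · 2 · 2 · 2 · 0
2 · 2 · 2 · 1 · 2
0 · 3 · 0 · 2 · 3
3 · 3 · 0 · 0 · 2
3 · 3 · 0 · 0 · 0
t=3: 1 · 1 · 0 · 3 · 2
2 · 2 · 2 · 2 · 1
2 · 2 · 2 · 1 · 2
0 · 3 · 0 · 2 · 3
3 · 3 · 0 · 0 · 2
3 · 3 · 0 · 0 · 0
t=4: 1 · 1 · 0 · 3 · 2
2 · 2 · 2 · 2 · 2
2 · 2 · 2 · 1 · 2
0 · 3 · 0 · 2 · 3
3 · 3 · 0 · 0 · 2
3 · 3 · 0 · 0 · 0
t=5: 1 · 1 · 0 · 3 · 2
2 · 2 · 2 · 2 · 3
2 · 2 · 2 · 1 · 2
0 · 3 · 0 · 2 · 3
3 · 3 · 0 · 0 · 2
3 · 3 · 0 · 0 · 0
t=6: 1 · 1 · 0 · 3 · 3
2 · 2 · 2 · 3 · 0
2 · 2 · 2 · 1 · 3
0 · 3 · 0 · 2 · 3
3 · 3 · 0 · 0 · 2
3 · 3 · 0 · 0 · 0
t=7: 1 · 1 · 0 · 3 · 3
2 · 2 · 2 · 3 · 1
2 · 2 · 2 · 1 · 3
0 · 3 · 0 · 2 · 3
3 · 3 · 0 · 0 · 2
3 · 3 · 0 · 0 · 0
t=8: 1 · 1 · 0 · 3 · 3
2 · 2 · 2 · 3 · 2
2 · 2 · 2 · 1 · 3
0 · 3 · 0 · 2 · 3
3 · 3 · 0 · 0 · 2
3 · 3 · 0 · 0 · 0
t=9: 1 · 1 · 0 · 3 · 3
2 · 2 · 2 · 3 · 3
2 · 2 · 2 · 1 · 3
0 · 3 · 0 · 2 · 3
3 · 3 · 0 · 0 · 2
3 · 3 · 0 · 0 · 0
t=10: 1 · 1 · 1 · 1 · 1
2 · 2 · 3 · 1 · 3
2 · 2 · 2 · 3 · 1
0 · 3 · 0 · 3 · 0
3 · 3 · 0 · 0 · 3
3 · 3 · 0 · 0 · 0

0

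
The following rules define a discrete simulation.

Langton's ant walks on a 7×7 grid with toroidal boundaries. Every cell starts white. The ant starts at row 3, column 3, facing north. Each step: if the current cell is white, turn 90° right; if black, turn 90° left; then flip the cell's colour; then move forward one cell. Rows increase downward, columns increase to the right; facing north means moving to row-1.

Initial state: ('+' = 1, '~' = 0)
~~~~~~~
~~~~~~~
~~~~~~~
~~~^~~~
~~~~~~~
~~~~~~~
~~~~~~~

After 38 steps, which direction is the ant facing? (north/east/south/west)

[0] ~~~~~~~
~~~~~~~
~~~~~~~
~~~^~~~
~~~~~~~
~~~~~~~
~~~~~~~
[1] ~~~~~~~
~~~~~~~
~~~~~~~
~~~+>~~
~~~~~~~
~~~~~~~
~~~~~~~
[2] ~~~~~~~
~~~~~~~
~~~~~~~
~~~++~~
~~~~v~~
~~~~~~~
~~~~~~~
[3] ~~~~~~~
~~~~~~~
~~~~~~~
~~~++~~
~~~<+~~
~~~~~~~
~~~~~~~
[4] ~~~~~~~
~~~~~~~
~~~~~~~
~~~^+~~
~~~++~~
~~~~~~~
~~~~~~~
[5] ~~~~~~~
~~~~~~~
~~~~~~~
~~<~+~~
~~~++~~
~~~~~~~
~~~~~~~
[6] ~~~~~~~
~~~~~~~
~~^~~~~
~~+~+~~
~~~++~~
~~~~~~~
~~~~~~~
[7] ~~~~~~~
~~~~~~~
~~+>~~~
~~+~+~~
~~~++~~
~~~~~~~
~~~~~~~
[8] ~~~~~~~
~~~~~~~
~~++~~~
~~+v+~~
~~~++~~
~~~~~~~
~~~~~~~
[9] ~~~~~~~
~~~~~~~
~~++~~~
~~<++~~
~~~++~~
~~~~~~~
~~~~~~~
[10] ~~~~~~~
~~~~~~~
~~++~~~
~~~++~~
~~v++~~
~~~~~~~
~~~~~~~
[11] ~~~~~~~
~~~~~~~
~~++~~~
~~~++~~
~<+++~~
~~~~~~~
~~~~~~~
[12] ~~~~~~~
~~~~~~~
~~++~~~
~^~++~~
~++++~~
~~~~~~~
~~~~~~~
[13] ~~~~~~~
~~~~~~~
~~++~~~
~+>++~~
~++++~~
~~~~~~~
~~~~~~~
[14] ~~~~~~~
~~~~~~~
~~++~~~
~++++~~
~+v++~~
~~~~~~~
~~~~~~~
[15] ~~~~~~~
~~~~~~~
~~++~~~
~++++~~
~+~>+~~
~~~~~~~
~~~~~~~
[16] ~~~~~~~
~~~~~~~
~~++~~~
~++^+~~
~+~~+~~
~~~~~~~
~~~~~~~
[17] ~~~~~~~
~~~~~~~
~~++~~~
~+<~+~~
~+~~+~~
~~~~~~~
~~~~~~~
[18] ~~~~~~~
~~~~~~~
~~++~~~
~+~~+~~
~+v~+~~
~~~~~~~
~~~~~~~
[19] ~~~~~~~
~~~~~~~
~~++~~~
~+~~+~~
~<+~+~~
~~~~~~~
~~~~~~~
[20] ~~~~~~~
~~~~~~~
~~++~~~
~+~~+~~
~~+~+~~
~v~~~~~
~~~~~~~
[21] ~~~~~~~
~~~~~~~
~~++~~~
~+~~+~~
~~+~+~~
<+~~~~~
~~~~~~~
[22] ~~~~~~~
~~~~~~~
~~++~~~
~+~~+~~
^~+~+~~
++~~~~~
~~~~~~~
[23] ~~~~~~~
~~~~~~~
~~++~~~
~+~~+~~
+>+~+~~
++~~~~~
~~~~~~~
[24] ~~~~~~~
~~~~~~~
~~++~~~
~+~~+~~
+++~+~~
+v~~~~~
~~~~~~~
[25] ~~~~~~~
~~~~~~~
~~++~~~
~+~~+~~
+++~+~~
+~>~~~~
~~~~~~~
[26] ~~~~~~~
~~~~~~~
~~++~~~
~+~~+~~
+++~+~~
+~+~~~~
~~v~~~~
[27] ~~~~~~~
~~~~~~~
~~++~~~
~+~~+~~
+++~+~~
+~+~~~~
~<+~~~~
[28] ~~~~~~~
~~~~~~~
~~++~~~
~+~~+~~
+++~+~~
+^+~~~~
~++~~~~
[29] ~~~~~~~
~~~~~~~
~~++~~~
~+~~+~~
+++~+~~
++>~~~~
~++~~~~
[30] ~~~~~~~
~~~~~~~
~~++~~~
~+~~+~~
++^~+~~
++~~~~~
~++~~~~
[31] ~~~~~~~
~~~~~~~
~~++~~~
~+~~+~~
+<~~+~~
++~~~~~
~++~~~~
[32] ~~~~~~~
~~~~~~~
~~++~~~
~+~~+~~
+~~~+~~
+v~~~~~
~++~~~~
[33] ~~~~~~~
~~~~~~~
~~++~~~
~+~~+~~
+~~~+~~
+~>~~~~
~++~~~~
[34] ~~~~~~~
~~~~~~~
~~++~~~
~+~~+~~
+~~~+~~
+~+~~~~
~+v~~~~
[35] ~~~~~~~
~~~~~~~
~~++~~~
~+~~+~~
+~~~+~~
+~+~~~~
~+~>~~~
[36] ~~~v~~~
~~~~~~~
~~++~~~
~+~~+~~
+~~~+~~
+~+~~~~
~+~+~~~
[37] ~~<+~~~
~~~~~~~
~~++~~~
~+~~+~~
+~~~+~~
+~+~~~~
~+~+~~~
[38] ~~++~~~
~~~~~~~
~~++~~~
~+~~+~~
+~~~+~~
+~+~~~~
~+^+~~~

north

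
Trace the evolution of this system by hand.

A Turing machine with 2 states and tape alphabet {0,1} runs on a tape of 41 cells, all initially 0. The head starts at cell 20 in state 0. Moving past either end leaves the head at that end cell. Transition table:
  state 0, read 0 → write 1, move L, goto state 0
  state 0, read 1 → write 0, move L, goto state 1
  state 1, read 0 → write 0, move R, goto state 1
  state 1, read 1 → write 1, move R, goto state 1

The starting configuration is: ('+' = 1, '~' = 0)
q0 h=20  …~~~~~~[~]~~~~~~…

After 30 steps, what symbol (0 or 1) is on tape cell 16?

gen 0: q0 h=20  …~~~~~~[~]~~~~~~…
gen 1: q0 h=19  …~~~~~~[~]+~~~~~…
gen 2: q0 h=18  …~~~~~~[~]++~~~~…
gen 3: q0 h=17  …~~~~~~[~]+++~~~…
gen 4: q0 h=16  …~~~~~~[~]++++~~…
gen 5: q0 h=15  …~~~~~~[~]+++++~…
gen 6: q0 h=14  …~~~~~~[~]++++++…
gen 7: q0 h=13  …~~~~~~[~]++++++…
gen 8: q0 h=12  …~~~~~~[~]++++++…
gen 9: q0 h=11  …~~~~~~[~]++++++…
gen 10: q0 h=10  …~~~~~~[~]++++++…
gen 11: q0 h= 9  …~~~~~~[~]++++++…
gen 12: q0 h= 8  …~~~~~~[~]++++++…
gen 13: q0 h= 7  …~~~~~~[~]++++++…
gen 14: q0 h= 6  |~~~~~~[~]++++++…
gen 15: q0 h= 5  |~~~~~[~]++++++…
gen 16: q0 h= 4  |~~~~[~]++++++…
gen 17: q0 h= 3  |~~~[~]++++++…
gen 18: q0 h= 2  |~~[~]++++++…
gen 19: q0 h= 1  |~[~]++++++…
gen 20: q0 h= 0  |[~]++++++…
gen 21: q0 h= 0  |[+]++++++…
gen 22: q1 h= 0  |[~]++++++…
gen 23: q1 h= 1  |~[+]++++++…
gen 24: q1 h= 2  |~+[+]++++++…
gen 25: q1 h= 3  |~++[+]++++++…
gen 26: q1 h= 4  |~+++[+]++++++…
gen 27: q1 h= 5  |~++++[+]++++++…
gen 28: q1 h= 6  |~+++++[+]++++++…
gen 29: q1 h= 7  …++++++[+]++++++…
gen 30: q1 h= 8  …++++++[+]++++++…

1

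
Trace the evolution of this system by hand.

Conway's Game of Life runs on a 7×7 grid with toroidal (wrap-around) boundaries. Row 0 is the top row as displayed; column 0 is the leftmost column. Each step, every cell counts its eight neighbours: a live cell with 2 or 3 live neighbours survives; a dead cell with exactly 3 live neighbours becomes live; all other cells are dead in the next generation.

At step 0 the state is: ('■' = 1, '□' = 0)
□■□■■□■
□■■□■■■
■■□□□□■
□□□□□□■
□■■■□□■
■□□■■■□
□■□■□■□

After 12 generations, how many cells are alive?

k=0  □■□■■□■
□■■□■■■
■■□□□□■
□□□□□□■
□■■■□□■
■□□■■■□
□■□■□■□
k=1  □■□□□□■
□□□□■□□
□■■□□□□
□□□□□■■
□■■■□□■
■□□□□■□
□■□□□□□
k=2  ■□□□□□□
■■■□□□□
□□□□□■□
□□□■□■■
□■■□■□□
■□□□□□■
□■□□□□■
k=3  □□■□□□■
■■□□□□■
■■■□■■□
□□■■□■■
□■■■■□□
□□■□□■■
□■□□□□■
k=4  □□■□□■■
□□□■□□□
□□□□■□□
□□□□□□■
■■□□□□□
□□□□■■■
□■■□□□■
k=5  ■■■■□■■
□□□■■■□
□□□□□□□
■□□□□□□
■□□□□□□
□□■□□■■
□■■■■□□
k=6  ■□□□□□■
■■□■□■□
□□□□■□□
□□□□□□□
■■□□□□□
■□■□■■■
□□□□□□□
k=7  ■■□□□□■
■■□□■■□
□□□□■□□
□□□□□□□
■■□□□■□
■□□□□■■
□■□□□□□
k=8  □□■□□■■
□■□□■■□
□□□□■■□
□□□□□□□
■■□□□■□
□□□□□■□
□■□□□■□
k=9  ■■■□□□■
□□□■□□□
□□□□■■□
□□□□■■■
□□□□□□■
■■□□■■□
□□□□■■□
k=10  ■■■■■■■
■■■■■■■
□□□■□□■
□□□□■□■
□□□□□□□
■□□□■□□
□□■■■□□
k=11  □□□□□□□
□□□□□□□
□■□□□□□
□□□□□■□
□□□□□■□
□□□□■□□
□□□□□□□
k=12  □□□□□□□
□□□□□□□
□□□□□□□
□□□□□□□
□□□□■■□
□□□□□□□
□□□□□□□

2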